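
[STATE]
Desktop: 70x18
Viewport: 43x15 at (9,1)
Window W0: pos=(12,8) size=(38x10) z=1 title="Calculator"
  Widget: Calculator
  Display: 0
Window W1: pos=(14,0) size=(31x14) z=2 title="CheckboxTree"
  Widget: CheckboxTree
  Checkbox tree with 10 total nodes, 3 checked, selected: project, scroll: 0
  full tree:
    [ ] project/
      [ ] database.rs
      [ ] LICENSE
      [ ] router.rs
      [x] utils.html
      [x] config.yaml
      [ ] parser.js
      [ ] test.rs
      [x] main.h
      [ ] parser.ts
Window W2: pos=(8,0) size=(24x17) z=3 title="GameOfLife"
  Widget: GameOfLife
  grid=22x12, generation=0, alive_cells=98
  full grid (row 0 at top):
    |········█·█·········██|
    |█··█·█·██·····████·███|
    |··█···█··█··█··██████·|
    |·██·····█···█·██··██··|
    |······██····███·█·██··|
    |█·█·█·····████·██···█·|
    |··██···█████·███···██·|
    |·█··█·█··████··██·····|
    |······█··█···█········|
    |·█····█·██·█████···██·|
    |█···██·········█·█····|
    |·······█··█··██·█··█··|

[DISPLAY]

 GameOfLife           ┃            ┃       
──────────────────────┨────────────┨       
Gen: 0                ┃            ┃       
········█·█·········██┃s           ┃       
█··█·█·██·····████·███┃            ┃       
··█···█··█··█··██████·┃            ┃       
·██·····█···█·██··██··┃            ┃       
······██····███·█·██··┃l           ┃━━━━┓  
█·█·█·····████·██···█·┃            ┃    ┃  
··██···█████·███···██·┃            ┃────┨  
·█··█·█··████··██·····┃            ┃   0┃  
······█··█···█········┃            ┃    ┃  
·█····█·██·█████···██·┃━━━━━━━━━━━━┛    ┃  
█···██·········█·█····┃                 ┃  
·······█··█··██·█··█··┃                 ┃  


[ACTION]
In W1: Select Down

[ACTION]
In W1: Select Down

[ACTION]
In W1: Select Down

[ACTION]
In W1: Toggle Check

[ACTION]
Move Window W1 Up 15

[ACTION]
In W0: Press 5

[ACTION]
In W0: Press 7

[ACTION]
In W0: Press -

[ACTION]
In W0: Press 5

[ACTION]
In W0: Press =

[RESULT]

 GameOfLife           ┃            ┃       
──────────────────────┨────────────┨       
Gen: 0                ┃            ┃       
········█·█·········██┃s           ┃       
█··█·█·██·····████·███┃            ┃       
··█···█··█··█··██████·┃            ┃       
·██·····█···█·██··██··┃            ┃       
······██····███·█·██··┃l           ┃━━━━┓  
█·█·█·····████·██···█·┃            ┃    ┃  
··██···█████·███···██·┃            ┃────┨  
·█··█·█··████··██·····┃            ┃  52┃  
······█··█···█········┃            ┃    ┃  
·█····█·██·█████···██·┃━━━━━━━━━━━━┛    ┃  
█···██·········█·█····┃                 ┃  
·······█··█··██·█··█··┃                 ┃  


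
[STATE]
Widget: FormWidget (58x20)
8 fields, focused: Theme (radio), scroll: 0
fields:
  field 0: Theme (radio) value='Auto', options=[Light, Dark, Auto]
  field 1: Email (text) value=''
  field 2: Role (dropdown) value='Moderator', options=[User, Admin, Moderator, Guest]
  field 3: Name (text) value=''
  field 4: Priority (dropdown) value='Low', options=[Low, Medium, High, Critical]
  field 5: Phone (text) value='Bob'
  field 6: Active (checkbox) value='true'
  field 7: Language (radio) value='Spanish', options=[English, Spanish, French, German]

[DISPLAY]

> Theme:      ( ) Light  ( ) Dark  (●) Auto               
  Email:      [                                          ]
  Role:       [Moderator                                ▼]
  Name:       [                                          ]
  Priority:   [Low                                      ▼]
  Phone:      [Bob                                       ]
  Active:     [x]                                         
  Language:   ( ) English  (●) Spanish  ( ) French  ( ) Ge
                                                          
                                                          
                                                          
                                                          
                                                          
                                                          
                                                          
                                                          
                                                          
                                                          
                                                          
                                                          


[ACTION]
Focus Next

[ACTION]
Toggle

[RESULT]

  Theme:      ( ) Light  ( ) Dark  (●) Auto               
> Email:      [                                          ]
  Role:       [Moderator                                ▼]
  Name:       [                                          ]
  Priority:   [Low                                      ▼]
  Phone:      [Bob                                       ]
  Active:     [x]                                         
  Language:   ( ) English  (●) Spanish  ( ) French  ( ) Ge
                                                          
                                                          
                                                          
                                                          
                                                          
                                                          
                                                          
                                                          
                                                          
                                                          
                                                          
                                                          


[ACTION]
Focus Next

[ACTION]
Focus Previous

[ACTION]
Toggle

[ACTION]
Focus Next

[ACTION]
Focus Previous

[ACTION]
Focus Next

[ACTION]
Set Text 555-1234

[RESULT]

  Theme:      ( ) Light  ( ) Dark  (●) Auto               
  Email:      [                                          ]
> Role:       [Moderator                                ▼]
  Name:       [                                          ]
  Priority:   [Low                                      ▼]
  Phone:      [Bob                                       ]
  Active:     [x]                                         
  Language:   ( ) English  (●) Spanish  ( ) French  ( ) Ge
                                                          
                                                          
                                                          
                                                          
                                                          
                                                          
                                                          
                                                          
                                                          
                                                          
                                                          
                                                          


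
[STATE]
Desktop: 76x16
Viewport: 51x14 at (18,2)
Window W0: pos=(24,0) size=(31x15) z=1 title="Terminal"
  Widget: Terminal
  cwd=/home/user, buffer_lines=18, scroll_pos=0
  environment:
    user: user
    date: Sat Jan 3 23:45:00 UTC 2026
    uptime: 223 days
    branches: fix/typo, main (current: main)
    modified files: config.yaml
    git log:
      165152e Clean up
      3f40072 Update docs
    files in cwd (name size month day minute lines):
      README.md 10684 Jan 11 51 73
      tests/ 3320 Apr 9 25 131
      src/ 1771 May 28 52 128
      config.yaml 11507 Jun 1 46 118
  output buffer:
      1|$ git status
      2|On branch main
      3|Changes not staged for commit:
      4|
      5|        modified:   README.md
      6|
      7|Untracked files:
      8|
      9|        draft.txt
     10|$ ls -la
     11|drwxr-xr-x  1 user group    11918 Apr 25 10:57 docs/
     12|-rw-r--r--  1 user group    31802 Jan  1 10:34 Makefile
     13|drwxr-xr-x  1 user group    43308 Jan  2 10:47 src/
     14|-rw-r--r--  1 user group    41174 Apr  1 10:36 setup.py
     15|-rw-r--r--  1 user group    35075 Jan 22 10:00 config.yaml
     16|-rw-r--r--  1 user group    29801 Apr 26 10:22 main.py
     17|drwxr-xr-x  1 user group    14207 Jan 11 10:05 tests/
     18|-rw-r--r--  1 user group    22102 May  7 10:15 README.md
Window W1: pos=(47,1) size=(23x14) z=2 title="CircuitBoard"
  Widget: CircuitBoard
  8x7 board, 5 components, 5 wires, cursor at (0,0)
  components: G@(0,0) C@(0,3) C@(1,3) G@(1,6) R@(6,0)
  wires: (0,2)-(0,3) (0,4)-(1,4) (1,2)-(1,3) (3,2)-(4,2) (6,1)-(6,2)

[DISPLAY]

      ┠──────────────────────┃ CircuitBoard        
      ┃$ git status          ┠─────────────────────
      ┃On branch main        ┃   0 1 2 3 4 5 6 7   
      ┃Changes not staged for┃0  [G]      · ─ C   ·
      ┃                      ┃                    │
      ┃        modified:   RE┃1           · ─ C   ·
      ┃                      ┃                     
      ┃Untracked files:      ┃2                    
      ┃                      ┃                     
      ┃        draft.txt     ┃3           ·        
      ┃$ ls -la              ┃            │        
      ┃drwxr-xr-x  1 user gro┃4           ·        
      ┗━━━━━━━━━━━━━━━━━━━━━━┗━━━━━━━━━━━━━━━━━━━━━
                                                   


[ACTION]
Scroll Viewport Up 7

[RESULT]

      ┏━━━━━━━━━━━━━━━━━━━━━━━━━━━━━┓              
      ┃ Terminal             ┏━━━━━━━━━━━━━━━━━━━━━
      ┠──────────────────────┃ CircuitBoard        
      ┃$ git status          ┠─────────────────────
      ┃On branch main        ┃   0 1 2 3 4 5 6 7   
      ┃Changes not staged for┃0  [G]      · ─ C   ·
      ┃                      ┃                    │
      ┃        modified:   RE┃1           · ─ C   ·
      ┃                      ┃                     
      ┃Untracked files:      ┃2                    
      ┃                      ┃                     
      ┃        draft.txt     ┃3           ·        
      ┃$ ls -la              ┃            │        
      ┃drwxr-xr-x  1 user gro┃4           ·        


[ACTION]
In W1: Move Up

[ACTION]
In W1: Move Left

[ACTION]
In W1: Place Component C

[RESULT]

      ┏━━━━━━━━━━━━━━━━━━━━━━━━━━━━━┓              
      ┃ Terminal             ┏━━━━━━━━━━━━━━━━━━━━━
      ┠──────────────────────┃ CircuitBoard        
      ┃$ git status          ┠─────────────────────
      ┃On branch main        ┃   0 1 2 3 4 5 6 7   
      ┃Changes not staged for┃0  [C]      · ─ C   ·
      ┃                      ┃                    │
      ┃        modified:   RE┃1           · ─ C   ·
      ┃                      ┃                     
      ┃Untracked files:      ┃2                    
      ┃                      ┃                     
      ┃        draft.txt     ┃3           ·        
      ┃$ ls -la              ┃            │        
      ┃drwxr-xr-x  1 user gro┃4           ·        


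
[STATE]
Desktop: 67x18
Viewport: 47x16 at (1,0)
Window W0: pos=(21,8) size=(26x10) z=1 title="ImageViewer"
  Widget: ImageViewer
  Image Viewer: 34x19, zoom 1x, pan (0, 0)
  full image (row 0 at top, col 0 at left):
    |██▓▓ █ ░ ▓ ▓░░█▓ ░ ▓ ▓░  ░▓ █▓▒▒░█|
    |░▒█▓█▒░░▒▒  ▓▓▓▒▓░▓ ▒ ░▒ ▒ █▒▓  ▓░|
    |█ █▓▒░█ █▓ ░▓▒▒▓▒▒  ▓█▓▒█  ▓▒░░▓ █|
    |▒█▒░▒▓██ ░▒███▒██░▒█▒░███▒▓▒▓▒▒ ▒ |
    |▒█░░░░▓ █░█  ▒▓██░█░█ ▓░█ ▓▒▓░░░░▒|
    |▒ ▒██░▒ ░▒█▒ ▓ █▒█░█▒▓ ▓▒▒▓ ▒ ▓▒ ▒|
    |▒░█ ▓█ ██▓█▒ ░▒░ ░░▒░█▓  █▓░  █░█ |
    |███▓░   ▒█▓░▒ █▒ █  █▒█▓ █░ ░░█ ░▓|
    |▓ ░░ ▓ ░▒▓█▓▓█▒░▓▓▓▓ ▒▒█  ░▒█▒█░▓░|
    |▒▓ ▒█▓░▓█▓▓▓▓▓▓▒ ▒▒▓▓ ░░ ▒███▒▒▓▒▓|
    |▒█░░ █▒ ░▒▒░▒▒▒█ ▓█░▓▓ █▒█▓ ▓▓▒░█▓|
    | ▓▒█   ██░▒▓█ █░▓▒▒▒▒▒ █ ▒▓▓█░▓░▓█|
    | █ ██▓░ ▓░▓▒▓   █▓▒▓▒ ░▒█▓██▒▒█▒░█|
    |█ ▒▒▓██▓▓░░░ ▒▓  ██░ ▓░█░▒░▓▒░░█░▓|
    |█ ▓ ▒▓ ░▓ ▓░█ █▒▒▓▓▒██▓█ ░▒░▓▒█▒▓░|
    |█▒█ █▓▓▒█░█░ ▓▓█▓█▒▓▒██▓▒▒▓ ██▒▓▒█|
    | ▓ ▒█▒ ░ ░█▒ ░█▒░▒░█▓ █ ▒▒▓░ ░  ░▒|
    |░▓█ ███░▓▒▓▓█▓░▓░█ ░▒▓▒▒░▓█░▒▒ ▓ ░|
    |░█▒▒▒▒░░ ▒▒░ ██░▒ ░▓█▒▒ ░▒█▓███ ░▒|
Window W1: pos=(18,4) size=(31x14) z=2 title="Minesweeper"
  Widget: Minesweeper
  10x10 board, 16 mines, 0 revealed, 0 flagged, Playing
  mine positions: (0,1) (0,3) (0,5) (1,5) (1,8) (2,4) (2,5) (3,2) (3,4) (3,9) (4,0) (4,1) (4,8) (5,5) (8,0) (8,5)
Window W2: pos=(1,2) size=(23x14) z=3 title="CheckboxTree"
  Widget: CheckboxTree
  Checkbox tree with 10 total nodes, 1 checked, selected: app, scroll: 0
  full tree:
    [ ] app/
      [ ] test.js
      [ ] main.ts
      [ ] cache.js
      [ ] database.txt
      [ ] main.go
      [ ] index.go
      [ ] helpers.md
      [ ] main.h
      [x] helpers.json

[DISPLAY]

                                               
                                               
┏━━━━━━━━━━━━━━━━━━━━━┓                        
┃ CheckboxTree        ┃                        
┠─────────────────────┨━━━━━━━━━━━━━━━━━━━━━━━━
┃>[-] app/            ┃sweeper                 
┃   [ ] test.js       ┃────────────────────────
┃   [ ] main.ts       ┃■■■■■                   
┃   [ ] cache.js      ┃■■■■■                   
┃   [ ] database.txt  ┃■■■■■                   
┃   [ ] main.go       ┃■■■■■                   
┃   [ ] index.go      ┃■■■■■                   
┃   [ ] helpers.md    ┃■■■■■                   
┃   [ ] main.h        ┃■■■■■                   
┃   [x] helpers.json  ┃■■■■■                   
┗━━━━━━━━━━━━━━━━━━━━━┛■■■■■                   


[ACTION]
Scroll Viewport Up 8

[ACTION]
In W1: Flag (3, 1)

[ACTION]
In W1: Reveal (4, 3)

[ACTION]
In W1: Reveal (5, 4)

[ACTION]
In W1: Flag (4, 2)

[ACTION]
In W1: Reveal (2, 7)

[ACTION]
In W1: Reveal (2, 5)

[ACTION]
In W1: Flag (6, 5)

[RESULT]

                                               
                                               
┏━━━━━━━━━━━━━━━━━━━━━┓                        
┃ CheckboxTree        ┃                        
┠─────────────────────┨━━━━━━━━━━━━━━━━━━━━━━━━
┃>[-] app/            ┃sweeper                 
┃   [ ] test.js       ┃────────────────────────
┃   [ ] main.ts       ┃✹■■■■                   
┃   [ ] cache.js      ┃✹■■✹■                   
┃   [ ] database.txt  ┃✹■1■■                   
┃   [ ] main.go       ┃■■■■✹                   
┃   [ ] index.go      ┃■■■✹■                   
┃   [ ] helpers.md    ┃✹■■■■                   
┃   [ ] main.h        ┃■■■■■                   
┃   [x] helpers.json  ┃■■■■■                   
┗━━━━━━━━━━━━━━━━━━━━━┛✹■■■■                   


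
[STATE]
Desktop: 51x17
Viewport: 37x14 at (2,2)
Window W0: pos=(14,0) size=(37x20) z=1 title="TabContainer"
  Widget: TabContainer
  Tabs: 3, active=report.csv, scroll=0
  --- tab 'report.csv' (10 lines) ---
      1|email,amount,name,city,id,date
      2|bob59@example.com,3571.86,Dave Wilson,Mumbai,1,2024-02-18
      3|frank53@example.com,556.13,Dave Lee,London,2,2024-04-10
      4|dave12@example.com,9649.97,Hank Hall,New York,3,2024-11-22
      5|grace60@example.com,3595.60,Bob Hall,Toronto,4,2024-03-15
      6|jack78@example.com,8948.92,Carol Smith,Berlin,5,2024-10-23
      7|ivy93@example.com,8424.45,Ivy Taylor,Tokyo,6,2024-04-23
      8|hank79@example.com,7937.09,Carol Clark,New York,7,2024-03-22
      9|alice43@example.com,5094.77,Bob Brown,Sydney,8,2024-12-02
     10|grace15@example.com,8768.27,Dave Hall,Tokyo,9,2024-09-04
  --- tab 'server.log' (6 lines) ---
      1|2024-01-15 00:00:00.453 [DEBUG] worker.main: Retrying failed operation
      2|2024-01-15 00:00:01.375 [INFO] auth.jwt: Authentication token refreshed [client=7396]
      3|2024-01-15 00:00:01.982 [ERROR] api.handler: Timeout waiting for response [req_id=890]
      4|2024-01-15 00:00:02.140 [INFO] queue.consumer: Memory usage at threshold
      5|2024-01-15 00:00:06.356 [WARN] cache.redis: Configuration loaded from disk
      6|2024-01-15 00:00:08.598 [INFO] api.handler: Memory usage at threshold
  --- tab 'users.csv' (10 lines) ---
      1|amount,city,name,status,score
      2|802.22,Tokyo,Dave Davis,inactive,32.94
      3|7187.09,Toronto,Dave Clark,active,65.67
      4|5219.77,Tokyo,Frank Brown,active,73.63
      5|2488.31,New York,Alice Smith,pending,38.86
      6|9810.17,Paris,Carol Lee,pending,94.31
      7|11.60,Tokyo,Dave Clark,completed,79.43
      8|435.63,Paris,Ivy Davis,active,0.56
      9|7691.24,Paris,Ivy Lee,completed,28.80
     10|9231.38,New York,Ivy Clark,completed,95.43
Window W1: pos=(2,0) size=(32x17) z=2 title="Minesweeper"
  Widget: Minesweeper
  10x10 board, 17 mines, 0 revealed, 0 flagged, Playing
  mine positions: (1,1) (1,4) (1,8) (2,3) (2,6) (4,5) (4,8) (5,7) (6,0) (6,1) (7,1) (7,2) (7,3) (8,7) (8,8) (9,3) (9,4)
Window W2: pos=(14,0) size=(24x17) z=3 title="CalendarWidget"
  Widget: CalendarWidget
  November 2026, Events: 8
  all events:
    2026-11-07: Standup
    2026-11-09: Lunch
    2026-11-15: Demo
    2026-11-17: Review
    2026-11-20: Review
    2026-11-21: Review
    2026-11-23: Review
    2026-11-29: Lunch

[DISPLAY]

┠───────────┠──────────────────────┨─
┃■■■■■■■■■■ ┃    November 2026     ┃g
┃■■■■■■■■■■ ┃Mo Tu We Th Fr Sa Su  ┃─
┃■■■■■■■■■■ ┃                   1  ┃i
┃■■■■■■■■■■ ┃ 2  3  4  5  6  7*  8 ┃8
┃■■■■■■■■■■ ┃ 9* 10 11 12 13 14 15*┃.
┃■■■■■■■■■■ ┃16 17* 18 19 20* 21* 2┃.
┃■■■■■■■■■■ ┃23* 24 25 26 27 28 29*┃5
┃■■■■■■■■■■ ┃30                    ┃.
┃■■■■■■■■■■ ┃                      ┃4
┃■■■■■■■■■■ ┃                      ┃.
┃           ┃                      ┃4
┃           ┃                      ┃8
┃           ┃                      ┃ 


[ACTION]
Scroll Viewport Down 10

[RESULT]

┃■■■■■■■■■■ ┃    November 2026     ┃g
┃■■■■■■■■■■ ┃Mo Tu We Th Fr Sa Su  ┃─
┃■■■■■■■■■■ ┃                   1  ┃i
┃■■■■■■■■■■ ┃ 2  3  4  5  6  7*  8 ┃8
┃■■■■■■■■■■ ┃ 9* 10 11 12 13 14 15*┃.
┃■■■■■■■■■■ ┃16 17* 18 19 20* 21* 2┃.
┃■■■■■■■■■■ ┃23* 24 25 26 27 28 29*┃5
┃■■■■■■■■■■ ┃30                    ┃.
┃■■■■■■■■■■ ┃                      ┃4
┃■■■■■■■■■■ ┃                      ┃.
┃           ┃                      ┃4
┃           ┃                      ┃8
┃           ┃                      ┃ 
┗━━━━━━━━━━━┗━━━━━━━━━━━━━━━━━━━━━━┛ 


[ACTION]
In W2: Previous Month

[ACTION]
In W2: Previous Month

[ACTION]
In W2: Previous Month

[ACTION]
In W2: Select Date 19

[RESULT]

┃■■■■■■■■■■ ┃     August 2026      ┃g
┃■■■■■■■■■■ ┃Mo Tu We Th Fr Sa Su  ┃─
┃■■■■■■■■■■ ┃                1  2  ┃i
┃■■■■■■■■■■ ┃ 3  4  5  6  7  8  9  ┃8
┃■■■■■■■■■■ ┃10 11 12 13 14 15 16  ┃.
┃■■■■■■■■■■ ┃17 18 [19] 20 21 22 23┃.
┃■■■■■■■■■■ ┃24 25 26 27 28 29 30  ┃5
┃■■■■■■■■■■ ┃31                    ┃.
┃■■■■■■■■■■ ┃                      ┃4
┃■■■■■■■■■■ ┃                      ┃.
┃           ┃                      ┃4
┃           ┃                      ┃8
┃           ┃                      ┃ 
┗━━━━━━━━━━━┗━━━━━━━━━━━━━━━━━━━━━━┛ 


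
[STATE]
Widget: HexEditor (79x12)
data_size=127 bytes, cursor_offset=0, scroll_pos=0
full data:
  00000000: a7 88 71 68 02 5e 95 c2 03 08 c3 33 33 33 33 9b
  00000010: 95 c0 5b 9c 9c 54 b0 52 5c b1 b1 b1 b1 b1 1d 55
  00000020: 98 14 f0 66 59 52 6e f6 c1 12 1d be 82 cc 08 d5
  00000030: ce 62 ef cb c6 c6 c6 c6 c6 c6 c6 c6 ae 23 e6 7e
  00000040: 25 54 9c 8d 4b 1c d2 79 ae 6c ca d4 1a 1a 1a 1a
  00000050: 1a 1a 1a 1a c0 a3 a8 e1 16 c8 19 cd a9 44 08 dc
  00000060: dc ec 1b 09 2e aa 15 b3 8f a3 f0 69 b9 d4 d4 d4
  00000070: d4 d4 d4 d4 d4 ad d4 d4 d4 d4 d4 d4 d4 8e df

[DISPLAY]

00000000  A7 88 71 68 02 5e 95 c2  03 08 c3 33 33 33 33 9b  |..qh.^.....3333.| 
00000010  95 c0 5b 9c 9c 54 b0 52  5c b1 b1 b1 b1 b1 1d 55  |..[..T.R\......U| 
00000020  98 14 f0 66 59 52 6e f6  c1 12 1d be 82 cc 08 d5  |...fYRn.........| 
00000030  ce 62 ef cb c6 c6 c6 c6  c6 c6 c6 c6 ae 23 e6 7e  |.b...........#.~| 
00000040  25 54 9c 8d 4b 1c d2 79  ae 6c ca d4 1a 1a 1a 1a  |%T..K..y.l......| 
00000050  1a 1a 1a 1a c0 a3 a8 e1  16 c8 19 cd a9 44 08 dc  |.............D..| 
00000060  dc ec 1b 09 2e aa 15 b3  8f a3 f0 69 b9 d4 d4 d4  |...........i....| 
00000070  d4 d4 d4 d4 d4 ad d4 d4  d4 d4 d4 d4 d4 8e df     |............... | 
                                                                               
                                                                               
                                                                               
                                                                               


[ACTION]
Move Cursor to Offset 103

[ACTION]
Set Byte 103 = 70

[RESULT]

00000000  a7 88 71 68 02 5e 95 c2  03 08 c3 33 33 33 33 9b  |..qh.^.....3333.| 
00000010  95 c0 5b 9c 9c 54 b0 52  5c b1 b1 b1 b1 b1 1d 55  |..[..T.R\......U| 
00000020  98 14 f0 66 59 52 6e f6  c1 12 1d be 82 cc 08 d5  |...fYRn.........| 
00000030  ce 62 ef cb c6 c6 c6 c6  c6 c6 c6 c6 ae 23 e6 7e  |.b...........#.~| 
00000040  25 54 9c 8d 4b 1c d2 79  ae 6c ca d4 1a 1a 1a 1a  |%T..K..y.l......| 
00000050  1a 1a 1a 1a c0 a3 a8 e1  16 c8 19 cd a9 44 08 dc  |.............D..| 
00000060  dc ec 1b 09 2e aa 15 70  8f a3 f0 69 b9 d4 d4 d4  |.......p...i....| 
00000070  d4 d4 d4 d4 d4 ad d4 d4  d4 d4 d4 d4 d4 8e df     |............... | 
                                                                               
                                                                               
                                                                               
                                                                               


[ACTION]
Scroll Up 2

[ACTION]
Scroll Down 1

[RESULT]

00000010  95 c0 5b 9c 9c 54 b0 52  5c b1 b1 b1 b1 b1 1d 55  |..[..T.R\......U| 
00000020  98 14 f0 66 59 52 6e f6  c1 12 1d be 82 cc 08 d5  |...fYRn.........| 
00000030  ce 62 ef cb c6 c6 c6 c6  c6 c6 c6 c6 ae 23 e6 7e  |.b...........#.~| 
00000040  25 54 9c 8d 4b 1c d2 79  ae 6c ca d4 1a 1a 1a 1a  |%T..K..y.l......| 
00000050  1a 1a 1a 1a c0 a3 a8 e1  16 c8 19 cd a9 44 08 dc  |.............D..| 
00000060  dc ec 1b 09 2e aa 15 70  8f a3 f0 69 b9 d4 d4 d4  |.......p...i....| 
00000070  d4 d4 d4 d4 d4 ad d4 d4  d4 d4 d4 d4 d4 8e df     |............... | 
                                                                               
                                                                               
                                                                               
                                                                               
                                                                               


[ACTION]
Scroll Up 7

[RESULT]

00000000  a7 88 71 68 02 5e 95 c2  03 08 c3 33 33 33 33 9b  |..qh.^.....3333.| 
00000010  95 c0 5b 9c 9c 54 b0 52  5c b1 b1 b1 b1 b1 1d 55  |..[..T.R\......U| 
00000020  98 14 f0 66 59 52 6e f6  c1 12 1d be 82 cc 08 d5  |...fYRn.........| 
00000030  ce 62 ef cb c6 c6 c6 c6  c6 c6 c6 c6 ae 23 e6 7e  |.b...........#.~| 
00000040  25 54 9c 8d 4b 1c d2 79  ae 6c ca d4 1a 1a 1a 1a  |%T..K..y.l......| 
00000050  1a 1a 1a 1a c0 a3 a8 e1  16 c8 19 cd a9 44 08 dc  |.............D..| 
00000060  dc ec 1b 09 2e aa 15 70  8f a3 f0 69 b9 d4 d4 d4  |.......p...i....| 
00000070  d4 d4 d4 d4 d4 ad d4 d4  d4 d4 d4 d4 d4 8e df     |............... | 
                                                                               
                                                                               
                                                                               
                                                                               


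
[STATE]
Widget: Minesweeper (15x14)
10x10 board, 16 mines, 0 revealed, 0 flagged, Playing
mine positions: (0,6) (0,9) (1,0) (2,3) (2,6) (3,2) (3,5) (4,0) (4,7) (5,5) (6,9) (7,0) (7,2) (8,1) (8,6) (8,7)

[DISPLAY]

■■■■■■■■■■     
■■■■■■■■■■     
■■■■■■■■■■     
■■■■■■■■■■     
■■■■■■■■■■     
■■■■■■■■■■     
■■■■■■■■■■     
■■■■■■■■■■     
■■■■■■■■■■     
■■■■■■■■■■     
               
               
               
               


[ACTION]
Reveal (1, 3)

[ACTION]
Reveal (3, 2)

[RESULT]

■■■■■■✹■■✹     
✹■■1■■■■■■     
■■■✹■■✹■■■     
■■✹■■✹■■■■     
✹■■■■■■✹■■     
■■■■■✹■■■■     
■■■■■■■■■✹     
✹■✹■■■■■■■     
■✹■■■■✹✹■■     
■■■■■■■■■■     
               
               
               
               


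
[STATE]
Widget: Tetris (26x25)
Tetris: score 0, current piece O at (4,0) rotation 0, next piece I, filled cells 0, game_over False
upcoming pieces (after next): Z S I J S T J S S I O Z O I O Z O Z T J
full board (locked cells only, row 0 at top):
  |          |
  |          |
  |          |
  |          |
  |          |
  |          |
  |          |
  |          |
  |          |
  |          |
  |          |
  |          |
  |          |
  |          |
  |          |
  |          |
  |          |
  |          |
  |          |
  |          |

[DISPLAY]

    ▓▓    │Next:          
    ▓▓    │████           
          │               
          │               
          │               
          │               
          │Score:         
          │0              
          │               
          │               
          │               
          │               
          │               
          │               
          │               
          │               
          │               
          │               
          │               
          │               
          │               
          │               
          │               
          │               
          │               


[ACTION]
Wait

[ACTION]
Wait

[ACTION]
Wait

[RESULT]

          │Next:          
          │████           
          │               
    ▓▓    │               
    ▓▓    │               
          │               
          │Score:         
          │0              
          │               
          │               
          │               
          │               
          │               
          │               
          │               
          │               
          │               
          │               
          │               
          │               
          │               
          │               
          │               
          │               
          │               


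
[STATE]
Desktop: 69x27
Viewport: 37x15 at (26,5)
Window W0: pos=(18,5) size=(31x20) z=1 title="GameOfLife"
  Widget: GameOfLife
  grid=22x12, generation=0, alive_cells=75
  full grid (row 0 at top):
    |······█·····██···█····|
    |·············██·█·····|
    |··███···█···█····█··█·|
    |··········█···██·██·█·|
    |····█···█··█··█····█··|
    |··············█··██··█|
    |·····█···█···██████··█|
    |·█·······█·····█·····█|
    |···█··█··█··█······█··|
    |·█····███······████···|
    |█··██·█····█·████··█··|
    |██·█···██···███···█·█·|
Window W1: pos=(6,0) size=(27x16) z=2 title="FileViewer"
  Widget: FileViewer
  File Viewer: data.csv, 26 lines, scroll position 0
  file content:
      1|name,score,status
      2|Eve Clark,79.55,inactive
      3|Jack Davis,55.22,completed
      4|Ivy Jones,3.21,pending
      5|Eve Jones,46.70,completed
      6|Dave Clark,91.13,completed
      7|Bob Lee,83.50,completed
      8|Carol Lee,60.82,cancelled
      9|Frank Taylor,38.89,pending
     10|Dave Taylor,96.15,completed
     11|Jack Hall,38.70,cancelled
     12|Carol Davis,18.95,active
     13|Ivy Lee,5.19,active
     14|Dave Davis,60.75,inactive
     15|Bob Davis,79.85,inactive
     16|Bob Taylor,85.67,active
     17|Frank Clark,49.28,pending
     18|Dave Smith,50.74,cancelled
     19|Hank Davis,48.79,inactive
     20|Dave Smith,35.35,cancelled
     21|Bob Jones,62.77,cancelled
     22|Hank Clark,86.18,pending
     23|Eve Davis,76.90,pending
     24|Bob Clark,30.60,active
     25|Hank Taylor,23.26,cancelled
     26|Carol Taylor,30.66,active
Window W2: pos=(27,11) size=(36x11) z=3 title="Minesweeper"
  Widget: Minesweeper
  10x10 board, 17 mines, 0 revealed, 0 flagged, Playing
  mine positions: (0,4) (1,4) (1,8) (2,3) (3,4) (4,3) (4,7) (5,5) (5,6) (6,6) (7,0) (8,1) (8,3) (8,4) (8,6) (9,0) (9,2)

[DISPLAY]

mplet░┃━━━━━━━━━━━━━━━┓              
ing  ░┃               ┃              
plete░┃───────────────┨              
mplet░┃               ┃              
eted ░┃···█····       ┃              
celle░┃█·█·····       ┃              
p┏━━━━━━━━━━━━━━━━━━━━━━━━━━━━━━━━━━┓
o┃ Minesweeper                      ┃
c┠──────────────────────────────────┨
c┃■■■■■■■■■■                        ┃
━┃■■■■■■■■■■                        ┃
·┃■■■■■■■■■■                        ┃
·┃■■■■■■■■■■                        ┃
█┃■■■■■■■■■■                        ┃
·┃■■■■■■■■■■                        ┃


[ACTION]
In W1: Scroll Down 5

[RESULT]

celle░┃━━━━━━━━━━━━━━━┓              
pendi░┃               ┃              
omple█┃───────────────┨              
celle░┃               ┃              
ctive░┃···█····       ┃              
     ░┃█·█·····       ┃              
a┏━━━━━━━━━━━━━━━━━━━━━━━━━━━━━━━━━━┓
c┃ Minesweeper                      ┃
t┠──────────────────────────────────┨
e┃■■■■■■■■■■                        ┃
━┃■■■■■■■■■■                        ┃
·┃■■■■■■■■■■                        ┃
·┃■■■■■■■■■■                        ┃
█┃■■■■■■■■■■                        ┃
·┃■■■■■■■■■■                        ┃


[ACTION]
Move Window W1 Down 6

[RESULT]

━━━━━━━━━━━━━━━━━━━━━━┓              
━━━━━━┓               ┃              
      ┃───────────────┨              
──────┨               ┃              
mplet▲┃···█····       ┃              
eted ░┃█·█·····       ┃              
c┏━━━━━━━━━━━━━━━━━━━━━━━━━━━━━━━━━━┓
p┃ Minesweeper                      ┃
o┠──────────────────────────────────┨
c┃■■■■■■■■■■                        ┃
c┃■■■■■■■■■■                        ┃
 ┃■■■■■■■■■■                        ┃
a┃■■■■■■■■■■                        ┃
c┃■■■■■■■■■■                        ┃
t┃■■■■■■■■■■                        ┃


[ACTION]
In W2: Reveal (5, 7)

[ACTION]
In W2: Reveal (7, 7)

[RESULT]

━━━━━━━━━━━━━━━━━━━━━━┓              
━━━━━━┓               ┃              
      ┃───────────────┨              
──────┨               ┃              
mplet▲┃···█····       ┃              
eted ░┃█·█·····       ┃              
c┏━━━━━━━━━━━━━━━━━━━━━━━━━━━━━━━━━━┓
p┃ Minesweeper                      ┃
o┠──────────────────────────────────┨
c┃■■■■■■■■■■                        ┃
c┃■■■■■■■■■■                        ┃
 ┃■■■■■■■■■■                        ┃
a┃■■■■■■■■■■                        ┃
c┃■■■■■■■■■■                        ┃
t┃■■■■■■■3■■                        ┃


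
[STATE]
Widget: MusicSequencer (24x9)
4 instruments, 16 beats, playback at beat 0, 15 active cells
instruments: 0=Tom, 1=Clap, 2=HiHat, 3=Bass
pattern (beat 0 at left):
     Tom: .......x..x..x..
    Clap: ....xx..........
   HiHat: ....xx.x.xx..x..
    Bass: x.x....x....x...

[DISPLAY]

      ▼123456789012345  
   Tom·······█··█··█··  
  Clap····██··········  
 HiHat····██·█·██··█··  
  Bass█·█····█····█···  
                        
                        
                        
                        


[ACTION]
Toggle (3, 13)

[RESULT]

      ▼123456789012345  
   Tom·······█··█··█··  
  Clap····██··········  
 HiHat····██·█·██··█··  
  Bass█·█····█····██··  
                        
                        
                        
                        


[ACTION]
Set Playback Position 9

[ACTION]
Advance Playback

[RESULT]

      0123456789▼12345  
   Tom·······█··█··█··  
  Clap····██··········  
 HiHat····██·█·██··█··  
  Bass█·█····█····██··  
                        
                        
                        
                        


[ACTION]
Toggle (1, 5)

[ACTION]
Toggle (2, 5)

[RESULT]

      0123456789▼12345  
   Tom·······█··█··█··  
  Clap····█···········  
 HiHat····█··█·██··█··  
  Bass█·█····█····██··  
                        
                        
                        
                        


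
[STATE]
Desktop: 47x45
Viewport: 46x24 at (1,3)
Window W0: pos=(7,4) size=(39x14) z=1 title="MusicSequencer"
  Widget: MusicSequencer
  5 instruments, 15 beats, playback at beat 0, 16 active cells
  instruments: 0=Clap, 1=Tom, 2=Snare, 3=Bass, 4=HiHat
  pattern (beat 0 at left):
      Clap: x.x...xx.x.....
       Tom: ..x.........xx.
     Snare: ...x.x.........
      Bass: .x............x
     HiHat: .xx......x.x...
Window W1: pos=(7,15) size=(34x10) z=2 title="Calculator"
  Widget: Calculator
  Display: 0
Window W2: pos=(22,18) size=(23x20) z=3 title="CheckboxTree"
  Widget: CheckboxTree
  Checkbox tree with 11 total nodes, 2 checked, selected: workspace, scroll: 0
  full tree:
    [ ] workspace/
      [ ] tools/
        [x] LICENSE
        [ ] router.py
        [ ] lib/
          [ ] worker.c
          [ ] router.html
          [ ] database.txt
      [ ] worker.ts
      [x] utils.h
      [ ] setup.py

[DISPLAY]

                                              
      ┏━━━━━━━━━━━━━━━━━━━━━━━━━━━━━━━━━━━━━┓ 
      ┃ MusicSequencer                      ┃ 
      ┠─────────────────────────────────────┨ 
      ┃      ▼12345678901234                ┃ 
      ┃  Clap█·█···██·█·····                ┃ 
      ┃   Tom··█·········██·                ┃ 
      ┃ Snare···█·█·········                ┃ 
      ┃  Bass·█············█                ┃ 
      ┃ HiHat·██······█·█···                ┃ 
      ┃                                     ┃ 
      ┃                                     ┃ 
      ┏━━━━━━━━━━━━━━━━━━━━━━━━━━━━━━━━┓    ┃ 
      ┃ Calculator                     ┃    ┃ 
      ┠────────────────────────────────┨━━━━┛ 
      ┃              ┏━━━━━━━━━━━━━━━━━━━━━┓  
      ┃┌───┬───┬───┬─┃ CheckboxTree        ┃  
      ┃│ 7 │ 8 │ 9 │ ┠─────────────────────┨  
      ┃├───┼───┼───┼─┃>[-] workspace/      ┃  
      ┃│ 4 │ 5 │ 6 │ ┃   [-] tools/        ┃  
      ┃└───┴───┴───┴─┃     [x] LICENSE     ┃  
      ┗━━━━━━━━━━━━━━┃     [ ] router.py   ┃  
                     ┃     [ ] lib/        ┃  
                     ┃       [ ] worker.c  ┃  


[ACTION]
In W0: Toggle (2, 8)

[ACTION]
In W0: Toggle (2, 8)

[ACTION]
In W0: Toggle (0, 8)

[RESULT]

                                              
      ┏━━━━━━━━━━━━━━━━━━━━━━━━━━━━━━━━━━━━━┓ 
      ┃ MusicSequencer                      ┃ 
      ┠─────────────────────────────────────┨ 
      ┃      ▼12345678901234                ┃ 
      ┃  Clap█·█···████·····                ┃ 
      ┃   Tom··█·········██·                ┃ 
      ┃ Snare···█·█·········                ┃ 
      ┃  Bass·█············█                ┃ 
      ┃ HiHat·██······█·█···                ┃ 
      ┃                                     ┃ 
      ┃                                     ┃ 
      ┏━━━━━━━━━━━━━━━━━━━━━━━━━━━━━━━━┓    ┃ 
      ┃ Calculator                     ┃    ┃ 
      ┠────────────────────────────────┨━━━━┛ 
      ┃              ┏━━━━━━━━━━━━━━━━━━━━━┓  
      ┃┌───┬───┬───┬─┃ CheckboxTree        ┃  
      ┃│ 7 │ 8 │ 9 │ ┠─────────────────────┨  
      ┃├───┼───┼───┼─┃>[-] workspace/      ┃  
      ┃│ 4 │ 5 │ 6 │ ┃   [-] tools/        ┃  
      ┃└───┴───┴───┴─┃     [x] LICENSE     ┃  
      ┗━━━━━━━━━━━━━━┃     [ ] router.py   ┃  
                     ┃     [ ] lib/        ┃  
                     ┃       [ ] worker.c  ┃  
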